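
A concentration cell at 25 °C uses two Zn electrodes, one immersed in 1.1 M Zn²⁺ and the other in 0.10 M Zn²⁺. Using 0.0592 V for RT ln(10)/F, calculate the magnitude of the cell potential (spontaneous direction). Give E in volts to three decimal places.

+0.031 V

For a concentration cell E°cell = 0. The 1.1 M side is the cathode (reduction is favoured where [Zn²⁺] is higher).
With n = 2, E = −(0.0592/2) log([Zn²⁺]ₐₙ/[Zn²⁺]꜀ₐₜ) = −(0.0592/2) log(0.1/1.1) = −(0.0592/2)(-1.041) = +0.031 V.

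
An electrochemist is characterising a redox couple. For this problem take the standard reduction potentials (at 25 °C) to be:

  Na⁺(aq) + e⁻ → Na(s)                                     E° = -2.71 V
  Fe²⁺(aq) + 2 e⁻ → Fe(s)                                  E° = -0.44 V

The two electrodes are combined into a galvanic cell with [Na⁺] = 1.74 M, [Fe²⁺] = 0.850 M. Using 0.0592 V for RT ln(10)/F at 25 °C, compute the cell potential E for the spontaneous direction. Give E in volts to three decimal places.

+2.254 V

Fe²⁺/Fe is the cathode (higher E°), Na⁺/Na the anode: E°cell = -0.44 − (-2.71) = +2.27 V, n = 2.
Overall: Fe²⁺(aq) + 2 Na(s) → Fe(s) + 2 Na⁺(aq)
Q = [Na⁺]^2 / ([Fe²⁺]); log Q = 0.552.
E = E° − (0.0592/n) log Q = +2.27 − (0.0592/2)(0.552) = +2.254 V.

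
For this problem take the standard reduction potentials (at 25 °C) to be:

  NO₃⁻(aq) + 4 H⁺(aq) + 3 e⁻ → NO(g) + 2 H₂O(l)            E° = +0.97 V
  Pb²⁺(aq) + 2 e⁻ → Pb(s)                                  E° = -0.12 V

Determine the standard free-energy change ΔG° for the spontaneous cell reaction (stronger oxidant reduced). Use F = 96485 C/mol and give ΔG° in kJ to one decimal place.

-631.0 kJ

NO₃⁻/NO (E° = +0.97 V) is the cathode; Pb²⁺/Pb (E° = -0.12 V) is the anode, so E°cell = +1.09 V.
Balancing electrons gives n = 6 (lcm of 3 and 2).
ΔG° = −nFE° = −(6)(96485)(+1.09) = -631,012 J = -631.0 kJ.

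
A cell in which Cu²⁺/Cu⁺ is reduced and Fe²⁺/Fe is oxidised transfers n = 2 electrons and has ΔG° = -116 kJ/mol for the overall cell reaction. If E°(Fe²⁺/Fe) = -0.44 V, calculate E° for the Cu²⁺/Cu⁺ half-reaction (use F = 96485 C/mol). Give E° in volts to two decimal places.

+0.16 V

E°cell = −ΔG°/(nF) = −(-116×10³)/((2)(96485)) = +0.601 V.
Since Cu²⁺/Cu⁺ is the cathode and Fe²⁺/Fe the anode, E°cell = E°(Cu²⁺/Cu⁺) − E°(Fe²⁺/Fe).
So E°(Cu²⁺/Cu⁺) = E°cell + E°(Fe²⁺/Fe) = +0.601 + (-0.44) = +0.16 V.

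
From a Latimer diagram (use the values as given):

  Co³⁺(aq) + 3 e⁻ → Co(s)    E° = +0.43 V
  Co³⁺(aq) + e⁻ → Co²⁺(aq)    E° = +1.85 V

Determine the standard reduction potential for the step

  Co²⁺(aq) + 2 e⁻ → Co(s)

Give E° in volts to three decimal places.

Sequential free energies add, so n₃E°₃ = n₁E°₁ + n₂E°₂.
With n₃ = 3, and the known step contributing 1×(+1.85) V, the unknown satisfies 2·E° = 3×(+0.43) − 1×(+1.85) = -0.560.
E° = -0.560 / 2 = -0.280 V.

-0.280 V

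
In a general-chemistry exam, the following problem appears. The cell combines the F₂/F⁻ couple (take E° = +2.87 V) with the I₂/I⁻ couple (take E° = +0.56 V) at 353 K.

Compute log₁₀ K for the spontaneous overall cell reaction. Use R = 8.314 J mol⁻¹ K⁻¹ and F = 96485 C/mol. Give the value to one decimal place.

Cathode: F₂/F⁻; anode: I₂/I⁻. E°cell = (+2.87) − (+0.56) = +2.31 V, with n = 2.
ΔG° = −nFE° = −RT ln K, so ln K = nFE°/(RT) = (2)(96485)(+2.31) / ((8.314)(353)) = 151.886.
log₁₀ K = 151.886 / ln 10 = 66.0.

66.0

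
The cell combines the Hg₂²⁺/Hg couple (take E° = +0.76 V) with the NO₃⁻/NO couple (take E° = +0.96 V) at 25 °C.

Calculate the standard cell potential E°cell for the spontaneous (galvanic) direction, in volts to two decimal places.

+0.20 V

The NO₃⁻/NO couple has the higher reduction potential, so it is the cathode; Hg₂²⁺/Hg is oxidised at the anode.
E°cell = E°(cathode) − E°(anode) = (+0.96) − (+0.76) = +0.20 V.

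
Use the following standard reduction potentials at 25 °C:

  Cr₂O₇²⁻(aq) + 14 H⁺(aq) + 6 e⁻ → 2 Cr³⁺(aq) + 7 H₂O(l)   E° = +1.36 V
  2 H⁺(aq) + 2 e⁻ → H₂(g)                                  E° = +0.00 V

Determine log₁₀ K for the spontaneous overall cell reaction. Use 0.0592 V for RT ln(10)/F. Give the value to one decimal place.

Cathode: Cr₂O₇²⁻/Cr³⁺; anode: H⁺/H₂. E°cell = +1.36 V, n = 6.
log K = nE°cell / 0.0592 = (6)(+1.36) / 0.0592 = 137.8.

137.8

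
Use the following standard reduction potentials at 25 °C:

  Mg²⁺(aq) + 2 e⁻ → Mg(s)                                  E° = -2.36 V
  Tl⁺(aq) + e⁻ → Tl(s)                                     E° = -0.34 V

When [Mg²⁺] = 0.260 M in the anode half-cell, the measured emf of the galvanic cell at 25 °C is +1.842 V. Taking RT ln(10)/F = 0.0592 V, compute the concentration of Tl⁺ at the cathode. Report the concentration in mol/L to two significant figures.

Tl⁺/Tl is the cathode, Mg²⁺/Mg the anode: E°cell = +2.02 V, n = 2.
Overall reaction: 2 Tl⁺(aq) + Mg(s) → 2 Tl(s) + Mg²⁺(aq); Q = [Mg²⁺]^1/[Tl⁺]^2.
From E = E° − (0.0592/n) log Q: log Q = (E° − E)·n/0.0592 = (+2.02 − (+1.842))·2/0.0592 = 6.0135.
So 2·log[Tl⁺] = 1·log(0.26) − log Q = -0.5850 − (6.0135) = -6.5985; log[Tl⁺] = -6.5985 / 2 = -3.2992; [Tl⁺] = 10^(-3.2992) ≈ 0.00050 M.

0.00050 M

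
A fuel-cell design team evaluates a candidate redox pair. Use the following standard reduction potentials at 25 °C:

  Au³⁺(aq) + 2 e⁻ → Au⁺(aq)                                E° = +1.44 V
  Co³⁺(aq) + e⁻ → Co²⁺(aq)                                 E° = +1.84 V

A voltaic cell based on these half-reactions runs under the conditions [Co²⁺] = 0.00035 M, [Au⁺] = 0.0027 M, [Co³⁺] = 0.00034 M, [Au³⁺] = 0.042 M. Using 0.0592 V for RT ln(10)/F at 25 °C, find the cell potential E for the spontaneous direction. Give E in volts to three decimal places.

Co³⁺/Co²⁺ is the cathode (higher E°), Au³⁺/Au⁺ the anode: E°cell = +1.84 − (+1.44) = +0.40 V, n = 2.
Overall: 2 Co³⁺(aq) + Au⁺(aq) → 2 Co²⁺(aq) + Au³⁺(aq)
Q = [Co²⁺]^2·[Au³⁺] / ([Co³⁺]^2·[Au⁺]); log Q = 1.217.
E = E° − (0.0592/n) log Q = +0.40 − (0.0592/2)(1.217) = +0.364 V.

+0.364 V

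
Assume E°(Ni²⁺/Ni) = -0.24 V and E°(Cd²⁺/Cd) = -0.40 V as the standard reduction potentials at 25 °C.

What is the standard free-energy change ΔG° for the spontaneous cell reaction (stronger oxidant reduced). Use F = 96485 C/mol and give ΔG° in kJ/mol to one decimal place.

-30.9 kJ/mol

Ni²⁺/Ni (E° = -0.24 V) is the cathode; Cd²⁺/Cd (E° = -0.40 V) is the anode, so E°cell = +0.16 V.
Balancing electrons gives n = 2 (lcm of 2 and 2).
ΔG° = −nFE° = −(2)(96485)(+0.16) = -30,875 J = -30.9 kJ/mol.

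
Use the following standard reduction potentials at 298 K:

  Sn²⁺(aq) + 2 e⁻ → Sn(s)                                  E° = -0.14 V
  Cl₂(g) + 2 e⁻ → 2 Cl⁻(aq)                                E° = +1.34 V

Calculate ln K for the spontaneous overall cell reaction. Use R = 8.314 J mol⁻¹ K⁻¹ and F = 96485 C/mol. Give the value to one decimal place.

Cathode: Cl₂/Cl⁻; anode: Sn²⁺/Sn. E°cell = (+1.34) − (-0.14) = +1.48 V, with n = 2.
ΔG° = −nFE° = −RT ln K, so ln K = nFE°/(RT) = (2)(96485)(+1.48) / ((8.314)(298)) = 115.272.

115.3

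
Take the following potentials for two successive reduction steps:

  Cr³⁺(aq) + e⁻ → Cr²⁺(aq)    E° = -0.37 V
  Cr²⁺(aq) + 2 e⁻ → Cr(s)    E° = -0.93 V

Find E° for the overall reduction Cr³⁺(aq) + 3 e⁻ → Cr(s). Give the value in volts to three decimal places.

Since ΔG° = −nFE° is additive over sequential reductions, n₃E°₃ = n₁E°₁ + n₂E°₂.
E°₃ = (1×-0.37 + 2×-0.93) / 3 = (-2.230) / 3 = -0.743 V.
Simply averaging or adding the two E° values would be wrong; the electron-weighted sum is required.

-0.743 V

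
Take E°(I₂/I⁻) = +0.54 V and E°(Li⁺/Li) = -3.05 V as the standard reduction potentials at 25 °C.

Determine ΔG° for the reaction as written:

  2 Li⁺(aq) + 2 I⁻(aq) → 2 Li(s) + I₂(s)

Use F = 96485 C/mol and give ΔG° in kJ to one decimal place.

+692.8 kJ

As written, Li⁺/Li is reduced (cathode) and I₂/I⁻ is oxidised (anode), so E°cell = (-3.05) − (+0.54) = -3.59 V.
Balancing electrons gives n = 2.
ΔG° = −nFE° = −(2)(96485)(-3.59) = 692,762 J = +692.8 kJ.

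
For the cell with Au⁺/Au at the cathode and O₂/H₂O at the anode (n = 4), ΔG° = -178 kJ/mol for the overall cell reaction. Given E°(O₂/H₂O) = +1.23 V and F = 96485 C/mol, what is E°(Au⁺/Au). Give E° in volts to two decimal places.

+1.69 V

E°cell = −ΔG°/(nF) = −(-178×10³)/((4)(96485)) = +0.461 V.
Since Au⁺/Au is the cathode and O₂/H₂O the anode, E°cell = E°(Au⁺/Au) − E°(O₂/H₂O).
So E°(Au⁺/Au) = E°cell + E°(O₂/H₂O) = +0.461 + (+1.23) = +1.69 V.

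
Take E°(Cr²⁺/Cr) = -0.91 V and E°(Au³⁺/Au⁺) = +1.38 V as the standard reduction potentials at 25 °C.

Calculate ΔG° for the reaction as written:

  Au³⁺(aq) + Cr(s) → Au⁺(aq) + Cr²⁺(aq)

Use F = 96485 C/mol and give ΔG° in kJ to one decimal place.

-441.9 kJ

As written, Au³⁺/Au⁺ is reduced (cathode) and Cr²⁺/Cr is oxidised (anode), so E°cell = (+1.38) − (-0.91) = +2.29 V.
Balancing electrons gives n = 2.
ΔG° = −nFE° = −(2)(96485)(+2.29) = -441,901 J = -441.9 kJ.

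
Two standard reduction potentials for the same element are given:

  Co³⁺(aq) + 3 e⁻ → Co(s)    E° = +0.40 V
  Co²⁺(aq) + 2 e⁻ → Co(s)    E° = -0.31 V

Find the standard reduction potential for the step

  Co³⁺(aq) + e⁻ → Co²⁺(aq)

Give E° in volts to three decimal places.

+1.820 V

Sequential free energies add, so n₃E°₃ = n₁E°₁ + n₂E°₂.
With n₃ = 3, and the known step contributing 2×(-0.31) V, the unknown satisfies 1·E° = 3×(+0.40) − 2×(-0.31) = +1.820.
E° = +1.820 / 1 = +1.820 V.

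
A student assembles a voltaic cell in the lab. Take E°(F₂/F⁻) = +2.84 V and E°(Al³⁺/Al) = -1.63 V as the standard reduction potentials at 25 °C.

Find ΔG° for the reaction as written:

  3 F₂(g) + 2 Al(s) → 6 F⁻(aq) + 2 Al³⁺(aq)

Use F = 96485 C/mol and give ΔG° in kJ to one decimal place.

As written, F₂/F⁻ is reduced (cathode) and Al³⁺/Al is oxidised (anode), so E°cell = (+2.84) − (-1.63) = +4.47 V.
Balancing electrons gives n = 6.
ΔG° = −nFE° = −(6)(96485)(+4.47) = -2,587,728 J = -2587.7 kJ.

-2587.7 kJ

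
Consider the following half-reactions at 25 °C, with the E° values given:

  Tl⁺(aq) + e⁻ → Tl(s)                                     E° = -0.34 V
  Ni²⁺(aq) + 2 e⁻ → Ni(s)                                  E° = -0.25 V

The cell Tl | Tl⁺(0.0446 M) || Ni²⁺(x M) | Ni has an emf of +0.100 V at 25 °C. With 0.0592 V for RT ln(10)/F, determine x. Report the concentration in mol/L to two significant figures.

0.0043 M

Ni²⁺/Ni is the cathode, Tl⁺/Tl the anode: E°cell = +0.09 V, n = 2.
Overall reaction: Ni²⁺(aq) + 2 Tl(s) → Ni(s) + 2 Tl⁺(aq); Q = [Tl⁺]^2/[Ni²⁺]^1.
From E = E° − (0.0592/n) log Q: log Q = (E° − E)·n/0.0592 = (+0.09 − (+0.100))·2/0.0592 = -0.3378.
So 1·log[Ni²⁺] = 2·log(0.0446) − log Q = -2.7013 − (-0.3378) = -2.3635; [Ni²⁺] = 10^(-2.3635) ≈ 0.0043 M.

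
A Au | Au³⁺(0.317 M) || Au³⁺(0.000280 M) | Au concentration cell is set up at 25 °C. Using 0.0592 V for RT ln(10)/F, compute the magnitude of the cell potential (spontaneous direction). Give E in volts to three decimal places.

For a concentration cell E°cell = 0. The 0.317 M side is the cathode (reduction is favoured where [Au³⁺] is higher).
With n = 3, E = −(0.0592/3) log([Au³⁺]ₐₙ/[Au³⁺]꜀ₐₜ) = −(0.0592/3) log(0.00028/0.317) = −(0.0592/3)(-3.054) = +0.060 V.

+0.060 V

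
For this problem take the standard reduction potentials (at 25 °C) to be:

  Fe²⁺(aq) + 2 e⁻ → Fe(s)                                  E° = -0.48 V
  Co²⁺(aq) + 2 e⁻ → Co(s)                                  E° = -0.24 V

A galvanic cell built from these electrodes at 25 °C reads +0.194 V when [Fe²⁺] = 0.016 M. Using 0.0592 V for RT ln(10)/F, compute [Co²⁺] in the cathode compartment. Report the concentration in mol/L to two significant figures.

Co²⁺/Co is the cathode, Fe²⁺/Fe the anode: E°cell = +0.24 V, n = 2.
Overall reaction: Co²⁺(aq) + Fe(s) → Co(s) + Fe²⁺(aq); Q = [Fe²⁺]^1/[Co²⁺]^1.
From E = E° − (0.0592/n) log Q: log Q = (E° − E)·n/0.0592 = (+0.24 − (+0.194))·2/0.0592 = 1.5541.
So 1·log[Co²⁺] = 1·log(0.016) − log Q = -1.7959 − (1.5541) = -3.3500; [Co²⁺] = 10^(-3.3500) ≈ 0.00045 M.

0.00045 M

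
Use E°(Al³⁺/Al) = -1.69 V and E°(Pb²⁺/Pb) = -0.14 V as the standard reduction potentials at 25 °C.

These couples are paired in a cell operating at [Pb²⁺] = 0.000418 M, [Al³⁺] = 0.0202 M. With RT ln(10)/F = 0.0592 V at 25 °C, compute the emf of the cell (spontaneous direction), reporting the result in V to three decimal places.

Pb²⁺/Pb is the cathode (higher E°), Al³⁺/Al the anode: E°cell = -0.14 − (-1.69) = +1.55 V, n = 6.
Overall: 3 Pb²⁺(aq) + 2 Al(s) → 3 Pb(s) + 2 Al³⁺(aq)
Q = [Al³⁺]^2 / ([Pb²⁺]^3); log Q = 6.747.
E = E° − (0.0592/n) log Q = +1.55 − (0.0592/6)(6.747) = +1.483 V.

+1.483 V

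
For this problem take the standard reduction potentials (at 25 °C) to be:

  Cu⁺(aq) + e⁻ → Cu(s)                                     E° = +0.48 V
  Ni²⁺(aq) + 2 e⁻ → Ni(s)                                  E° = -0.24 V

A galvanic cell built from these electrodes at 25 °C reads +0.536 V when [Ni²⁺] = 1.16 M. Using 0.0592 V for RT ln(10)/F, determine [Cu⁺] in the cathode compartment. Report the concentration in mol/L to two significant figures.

0.00084 M

Cu⁺/Cu is the cathode, Ni²⁺/Ni the anode: E°cell = +0.72 V, n = 2.
Overall reaction: 2 Cu⁺(aq) + Ni(s) → 2 Cu(s) + Ni²⁺(aq); Q = [Ni²⁺]^1/[Cu⁺]^2.
From E = E° − (0.0592/n) log Q: log Q = (E° − E)·n/0.0592 = (+0.72 − (+0.536))·2/0.0592 = 6.2162.
So 2·log[Cu⁺] = 1·log(1.16) − log Q = 0.0645 − (6.2162) = -6.1517; log[Cu⁺] = -6.1517 / 2 = -3.0758; [Cu⁺] = 10^(-3.0758) ≈ 0.00084 M.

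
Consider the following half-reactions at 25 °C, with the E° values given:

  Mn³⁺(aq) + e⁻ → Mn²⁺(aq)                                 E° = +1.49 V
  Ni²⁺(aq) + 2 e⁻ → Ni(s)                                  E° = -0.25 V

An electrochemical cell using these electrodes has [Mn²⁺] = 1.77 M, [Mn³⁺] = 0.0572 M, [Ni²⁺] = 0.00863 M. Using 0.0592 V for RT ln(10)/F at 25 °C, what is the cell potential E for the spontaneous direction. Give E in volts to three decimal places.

+1.713 V

Mn³⁺/Mn²⁺ is the cathode (higher E°), Ni²⁺/Ni the anode: E°cell = +1.49 − (-0.25) = +1.74 V, n = 2.
Overall: 2 Mn³⁺(aq) + Ni(s) → 2 Mn²⁺(aq) + Ni²⁺(aq)
Q = [Mn²⁺]^2·[Ni²⁺] / ([Mn³⁺]^2); log Q = 0.917.
E = E° − (0.0592/n) log Q = +1.74 − (0.0592/2)(0.917) = +1.713 V.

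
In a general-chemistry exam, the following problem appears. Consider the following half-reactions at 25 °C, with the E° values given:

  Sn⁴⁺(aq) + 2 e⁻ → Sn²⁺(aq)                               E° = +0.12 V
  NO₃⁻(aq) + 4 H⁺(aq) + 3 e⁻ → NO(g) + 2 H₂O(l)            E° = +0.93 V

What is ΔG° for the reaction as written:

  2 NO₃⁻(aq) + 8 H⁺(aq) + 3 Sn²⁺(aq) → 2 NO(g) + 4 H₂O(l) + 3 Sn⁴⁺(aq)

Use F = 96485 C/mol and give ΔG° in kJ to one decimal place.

As written, NO₃⁻/NO is reduced (cathode) and Sn⁴⁺/Sn²⁺ is oxidised (anode), so E°cell = (+0.93) − (+0.12) = +0.81 V.
Balancing electrons gives n = 6.
ΔG° = −nFE° = −(6)(96485)(+0.81) = -468,917 J = -468.9 kJ.

-468.9 kJ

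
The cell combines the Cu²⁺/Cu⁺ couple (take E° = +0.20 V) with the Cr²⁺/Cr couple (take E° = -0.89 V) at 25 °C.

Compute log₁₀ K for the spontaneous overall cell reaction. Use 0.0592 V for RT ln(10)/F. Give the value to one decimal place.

36.8

Cathode: Cu²⁺/Cu⁺; anode: Cr²⁺/Cr. E°cell = +1.09 V, n = 2.
log K = nE°cell / 0.0592 = (2)(+1.09) / 0.0592 = 36.8.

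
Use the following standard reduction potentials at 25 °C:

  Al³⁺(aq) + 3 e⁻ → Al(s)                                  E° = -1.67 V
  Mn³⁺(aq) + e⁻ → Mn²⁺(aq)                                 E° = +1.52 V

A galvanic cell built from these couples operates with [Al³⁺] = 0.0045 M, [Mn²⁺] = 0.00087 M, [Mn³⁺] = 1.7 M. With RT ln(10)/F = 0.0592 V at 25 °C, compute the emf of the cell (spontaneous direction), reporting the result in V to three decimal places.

Mn³⁺/Mn²⁺ is the cathode (higher E°), Al³⁺/Al the anode: E°cell = +1.52 − (-1.67) = +3.19 V, n = 3.
Overall: 3 Mn³⁺(aq) + Al(s) → 3 Mn²⁺(aq) + Al³⁺(aq)
Q = [Mn²⁺]^3·[Al³⁺] / ([Mn³⁺]^3); log Q = -12.220.
E = E° − (0.0592/n) log Q = +3.19 − (0.0592/3)(-12.220) = +3.431 V.

+3.431 V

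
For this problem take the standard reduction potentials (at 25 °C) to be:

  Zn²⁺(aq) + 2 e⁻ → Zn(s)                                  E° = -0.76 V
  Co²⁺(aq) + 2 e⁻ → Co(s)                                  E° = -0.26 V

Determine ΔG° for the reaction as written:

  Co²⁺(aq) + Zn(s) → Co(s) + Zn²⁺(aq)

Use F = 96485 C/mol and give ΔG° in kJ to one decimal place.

As written, Co²⁺/Co is reduced (cathode) and Zn²⁺/Zn is oxidised (anode), so E°cell = (-0.26) − (-0.76) = +0.50 V.
Balancing electrons gives n = 2.
ΔG° = −nFE° = −(2)(96485)(+0.50) = -96,485 J = -96.5 kJ.

-96.5 kJ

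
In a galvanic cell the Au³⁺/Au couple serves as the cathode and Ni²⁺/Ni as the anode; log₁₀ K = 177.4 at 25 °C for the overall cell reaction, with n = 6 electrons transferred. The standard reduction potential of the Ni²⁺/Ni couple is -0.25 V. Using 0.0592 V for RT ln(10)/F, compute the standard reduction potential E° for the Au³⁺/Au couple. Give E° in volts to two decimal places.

+1.50 V

E°cell = (0.0592/n)·log K = (0.0592/6)(177.4) = +1.750 V.
Since Au³⁺/Au is the cathode and Ni²⁺/Ni the anode, E°cell = E°(Au³⁺/Au) − E°(Ni²⁺/Ni).
So E°(Au³⁺/Au) = E°cell + E°(Ni²⁺/Ni) = +1.750 + (-0.25) = +1.50 V.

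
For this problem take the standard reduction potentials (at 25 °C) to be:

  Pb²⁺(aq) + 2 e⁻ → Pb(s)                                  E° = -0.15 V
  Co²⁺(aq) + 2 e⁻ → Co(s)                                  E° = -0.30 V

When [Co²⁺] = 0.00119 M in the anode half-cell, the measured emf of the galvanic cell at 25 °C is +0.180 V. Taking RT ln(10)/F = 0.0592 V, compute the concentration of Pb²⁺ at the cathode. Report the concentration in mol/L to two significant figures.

0.012 M

Pb²⁺/Pb is the cathode, Co²⁺/Co the anode: E°cell = +0.15 V, n = 2.
Overall reaction: Pb²⁺(aq) + Co(s) → Pb(s) + Co²⁺(aq); Q = [Co²⁺]^1/[Pb²⁺]^1.
From E = E° − (0.0592/n) log Q: log Q = (E° − E)·n/0.0592 = (+0.15 − (+0.180))·2/0.0592 = -1.0135.
So 1·log[Pb²⁺] = 1·log(0.00119) − log Q = -2.9245 − (-1.0135) = -1.9110; [Pb²⁺] = 10^(-1.9110) ≈ 0.012 M.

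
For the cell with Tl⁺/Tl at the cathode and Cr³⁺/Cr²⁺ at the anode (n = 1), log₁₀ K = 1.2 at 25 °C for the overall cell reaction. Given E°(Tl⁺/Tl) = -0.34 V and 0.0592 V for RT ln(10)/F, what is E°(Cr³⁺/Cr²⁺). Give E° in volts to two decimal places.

-0.41 V

E°cell = (0.0592/n)·log K = (0.0592/1)(1.2) = +0.071 V.
Since Tl⁺/Tl is the cathode and Cr³⁺/Cr²⁺ the anode, E°cell = E°(Tl⁺/Tl) − E°(Cr³⁺/Cr²⁺).
So E°(Cr³⁺/Cr²⁺) = E°(Tl⁺/Tl) − E°cell = (-0.34) − (+0.071) = -0.41 V.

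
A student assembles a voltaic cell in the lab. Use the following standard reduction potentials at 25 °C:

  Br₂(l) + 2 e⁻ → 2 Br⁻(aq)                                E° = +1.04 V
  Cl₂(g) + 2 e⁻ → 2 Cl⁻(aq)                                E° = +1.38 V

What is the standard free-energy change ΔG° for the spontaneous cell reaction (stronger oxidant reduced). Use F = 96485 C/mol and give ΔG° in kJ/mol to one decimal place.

Cl₂/Cl⁻ (E° = +1.38 V) is the cathode; Br₂/Br⁻ (E° = +1.04 V) is the anode, so E°cell = +0.34 V.
Balancing electrons gives n = 2 (lcm of 2 and 2).
ΔG° = −nFE° = −(2)(96485)(+0.34) = -65,610 J = -65.6 kJ/mol.

-65.6 kJ/mol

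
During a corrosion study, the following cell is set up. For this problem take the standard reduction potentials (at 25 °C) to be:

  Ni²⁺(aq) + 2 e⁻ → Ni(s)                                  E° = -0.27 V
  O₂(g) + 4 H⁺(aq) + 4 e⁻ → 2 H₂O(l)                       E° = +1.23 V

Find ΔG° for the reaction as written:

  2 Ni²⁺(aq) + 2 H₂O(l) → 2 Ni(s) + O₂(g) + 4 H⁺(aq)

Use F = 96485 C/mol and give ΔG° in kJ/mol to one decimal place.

As written, Ni²⁺/Ni is reduced (cathode) and O₂/H₂O is oxidised (anode), so E°cell = (-0.27) − (+1.23) = -1.50 V.
Balancing electrons gives n = 4.
ΔG° = −nFE° = −(4)(96485)(-1.50) = 578,910 J = +578.9 kJ/mol.

+578.9 kJ/mol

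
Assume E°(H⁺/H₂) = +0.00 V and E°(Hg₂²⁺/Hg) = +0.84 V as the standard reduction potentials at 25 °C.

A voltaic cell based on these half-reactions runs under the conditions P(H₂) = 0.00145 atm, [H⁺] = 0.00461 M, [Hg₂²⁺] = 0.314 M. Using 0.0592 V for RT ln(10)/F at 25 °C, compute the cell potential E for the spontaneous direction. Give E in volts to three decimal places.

+0.879 V

Hg₂²⁺/Hg is the cathode (higher E°), H⁺/H₂ the anode: E°cell = +0.84 − (+0.00) = +0.84 V, n = 2.
Overall: Hg₂²⁺(aq) + H₂(g) → 2 Hg(l) + 2 H⁺(aq)
Q = [H⁺]^2 / ([Hg₂²⁺]·P(H₂)); log Q = -1.331.
E = E° − (0.0592/n) log Q = +0.84 − (0.0592/2)(-1.331) = +0.879 V.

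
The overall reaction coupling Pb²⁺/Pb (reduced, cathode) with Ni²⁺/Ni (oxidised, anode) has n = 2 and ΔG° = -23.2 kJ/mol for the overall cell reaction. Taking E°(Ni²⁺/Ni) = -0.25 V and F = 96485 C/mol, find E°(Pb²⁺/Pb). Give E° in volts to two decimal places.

E°cell = −ΔG°/(nF) = −(-23.2×10³)/((2)(96485)) = +0.120 V.
Since Pb²⁺/Pb is the cathode and Ni²⁺/Ni the anode, E°cell = E°(Pb²⁺/Pb) − E°(Ni²⁺/Ni).
So E°(Pb²⁺/Pb) = E°cell + E°(Ni²⁺/Ni) = +0.120 + (-0.25) = -0.13 V.

-0.13 V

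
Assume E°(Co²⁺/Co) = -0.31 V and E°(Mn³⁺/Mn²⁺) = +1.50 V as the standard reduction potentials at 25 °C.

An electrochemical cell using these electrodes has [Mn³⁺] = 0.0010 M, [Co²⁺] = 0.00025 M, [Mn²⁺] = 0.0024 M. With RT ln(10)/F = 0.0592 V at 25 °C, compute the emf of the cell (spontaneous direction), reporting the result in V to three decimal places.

+1.894 V

Mn³⁺/Mn²⁺ is the cathode (higher E°), Co²⁺/Co the anode: E°cell = +1.50 − (-0.31) = +1.81 V, n = 2.
Overall: 2 Mn³⁺(aq) + Co(s) → 2 Mn²⁺(aq) + Co²⁺(aq)
Q = [Mn²⁺]^2·[Co²⁺] / ([Mn³⁺]^2); log Q = -2.842.
E = E° − (0.0592/n) log Q = +1.81 − (0.0592/2)(-2.842) = +1.894 V.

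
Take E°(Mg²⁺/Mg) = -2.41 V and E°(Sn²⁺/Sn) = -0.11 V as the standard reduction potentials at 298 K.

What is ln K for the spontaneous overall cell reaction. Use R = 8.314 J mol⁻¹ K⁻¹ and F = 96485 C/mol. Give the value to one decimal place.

179.1

Cathode: Sn²⁺/Sn; anode: Mg²⁺/Mg. E°cell = (-0.11) − (-2.41) = +2.30 V, with n = 2.
ΔG° = −nFE° = −RT ln K, so ln K = nFE°/(RT) = (2)(96485)(+2.30) / ((8.314)(298)) = 179.139.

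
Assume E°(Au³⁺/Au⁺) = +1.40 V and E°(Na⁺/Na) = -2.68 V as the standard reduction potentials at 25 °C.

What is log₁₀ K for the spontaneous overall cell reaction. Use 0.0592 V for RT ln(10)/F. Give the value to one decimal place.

Cathode: Au³⁺/Au⁺; anode: Na⁺/Na. E°cell = +4.08 V, n = 2.
log K = nE°cell / 0.0592 = (2)(+4.08) / 0.0592 = 137.8.

137.8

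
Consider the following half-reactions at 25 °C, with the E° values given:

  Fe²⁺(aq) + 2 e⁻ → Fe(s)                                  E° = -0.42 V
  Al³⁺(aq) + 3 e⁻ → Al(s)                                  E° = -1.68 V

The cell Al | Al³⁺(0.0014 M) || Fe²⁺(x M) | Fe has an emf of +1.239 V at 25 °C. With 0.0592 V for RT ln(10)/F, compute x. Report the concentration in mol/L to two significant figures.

Fe²⁺/Fe is the cathode, Al³⁺/Al the anode: E°cell = +1.26 V, n = 6.
Overall reaction: 3 Fe²⁺(aq) + 2 Al(s) → 3 Fe(s) + 2 Al³⁺(aq); Q = [Al³⁺]^2/[Fe²⁺]^3.
From E = E° − (0.0592/n) log Q: log Q = (E° − E)·n/0.0592 = (+1.26 − (+1.239))·6/0.0592 = 2.1284.
So 3·log[Fe²⁺] = 2·log(0.0014) − log Q = -5.7077 − (2.1284) = -7.8361; log[Fe²⁺] = -7.8361 / 3 = -2.6120; [Fe²⁺] = 10^(-2.6120) ≈ 0.0024 M.

0.0024 M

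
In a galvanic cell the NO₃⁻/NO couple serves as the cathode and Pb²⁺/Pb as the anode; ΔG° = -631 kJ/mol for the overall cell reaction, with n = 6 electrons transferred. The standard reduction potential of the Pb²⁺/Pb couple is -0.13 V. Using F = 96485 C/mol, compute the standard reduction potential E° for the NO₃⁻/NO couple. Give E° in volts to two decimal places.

E°cell = −ΔG°/(nF) = −(-631×10³)/((6)(96485)) = +1.090 V.
Since NO₃⁻/NO is the cathode and Pb²⁺/Pb the anode, E°cell = E°(NO₃⁻/NO) − E°(Pb²⁺/Pb).
So E°(NO₃⁻/NO) = E°cell + E°(Pb²⁺/Pb) = +1.090 + (-0.13) = +0.96 V.

+0.96 V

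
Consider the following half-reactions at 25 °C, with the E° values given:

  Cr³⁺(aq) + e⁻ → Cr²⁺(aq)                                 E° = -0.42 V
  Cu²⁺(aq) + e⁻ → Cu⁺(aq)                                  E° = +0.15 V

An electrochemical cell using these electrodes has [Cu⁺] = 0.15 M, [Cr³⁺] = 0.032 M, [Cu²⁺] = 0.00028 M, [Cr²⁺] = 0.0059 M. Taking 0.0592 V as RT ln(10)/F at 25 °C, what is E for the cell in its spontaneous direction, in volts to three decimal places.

+0.365 V

Cu²⁺/Cu⁺ is the cathode (higher E°), Cr³⁺/Cr²⁺ the anode: E°cell = +0.15 − (-0.42) = +0.57 V, n = 1.
Overall: Cu²⁺(aq) + Cr²⁺(aq) → Cu⁺(aq) + Cr³⁺(aq)
Q = [Cu⁺]·[Cr³⁺] / ([Cu²⁺]·[Cr²⁺]); log Q = 3.463.
E = E° − (0.0592/n) log Q = +0.57 − (0.0592/1)(3.463) = +0.365 V.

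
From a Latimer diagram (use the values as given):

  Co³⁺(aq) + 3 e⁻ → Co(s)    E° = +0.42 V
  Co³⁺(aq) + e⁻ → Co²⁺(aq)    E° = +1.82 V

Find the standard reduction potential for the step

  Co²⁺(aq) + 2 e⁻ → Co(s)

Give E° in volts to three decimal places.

-0.280 V

Sequential free energies add, so n₃E°₃ = n₁E°₁ + n₂E°₂.
With n₃ = 3, and the known step contributing 1×(+1.82) V, the unknown satisfies 2·E° = 3×(+0.42) − 1×(+1.82) = -0.560.
E° = -0.560 / 2 = -0.280 V.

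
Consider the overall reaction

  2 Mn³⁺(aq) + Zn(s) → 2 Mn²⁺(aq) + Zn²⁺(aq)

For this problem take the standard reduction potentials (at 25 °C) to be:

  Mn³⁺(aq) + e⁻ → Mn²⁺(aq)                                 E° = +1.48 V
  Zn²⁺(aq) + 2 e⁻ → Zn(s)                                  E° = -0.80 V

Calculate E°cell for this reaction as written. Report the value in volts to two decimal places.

The Mn³⁺/Mn²⁺ couple has the higher reduction potential, so it is the cathode; Zn²⁺/Zn is oxidised at the anode.
E°cell = E°(cathode) − E°(anode) = (+1.48) − (-0.80) = +2.28 V.

+2.28 V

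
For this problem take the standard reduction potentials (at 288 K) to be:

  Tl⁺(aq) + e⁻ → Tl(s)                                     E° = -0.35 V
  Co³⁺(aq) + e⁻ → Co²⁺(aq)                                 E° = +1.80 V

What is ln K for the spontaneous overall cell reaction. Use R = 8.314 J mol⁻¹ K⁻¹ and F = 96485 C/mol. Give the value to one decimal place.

86.6

Cathode: Co³⁺/Co²⁺; anode: Tl⁺/Tl. E°cell = (+1.80) − (-0.35) = +2.15 V, with n = 1.
ΔG° = −nFE° = −RT ln K, so ln K = nFE°/(RT) = (1)(96485)(+2.15) / ((8.314)(288)) = 86.635.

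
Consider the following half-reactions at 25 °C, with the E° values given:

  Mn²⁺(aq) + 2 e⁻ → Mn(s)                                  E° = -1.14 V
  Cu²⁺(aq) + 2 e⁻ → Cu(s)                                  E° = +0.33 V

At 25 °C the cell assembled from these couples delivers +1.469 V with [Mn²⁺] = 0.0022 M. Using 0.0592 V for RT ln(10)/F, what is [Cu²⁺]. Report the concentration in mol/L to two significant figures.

0.0020 M

Cu²⁺/Cu is the cathode, Mn²⁺/Mn the anode: E°cell = +1.47 V, n = 2.
Overall reaction: Cu²⁺(aq) + Mn(s) → Cu(s) + Mn²⁺(aq); Q = [Mn²⁺]^1/[Cu²⁺]^1.
From E = E° − (0.0592/n) log Q: log Q = (E° − E)·n/0.0592 = (+1.47 − (+1.469))·2/0.0592 = 0.0338.
So 1·log[Cu²⁺] = 1·log(0.0022) − log Q = -2.6576 − (0.0338) = -2.6914; [Cu²⁺] = 10^(-2.6914) ≈ 0.0020 M.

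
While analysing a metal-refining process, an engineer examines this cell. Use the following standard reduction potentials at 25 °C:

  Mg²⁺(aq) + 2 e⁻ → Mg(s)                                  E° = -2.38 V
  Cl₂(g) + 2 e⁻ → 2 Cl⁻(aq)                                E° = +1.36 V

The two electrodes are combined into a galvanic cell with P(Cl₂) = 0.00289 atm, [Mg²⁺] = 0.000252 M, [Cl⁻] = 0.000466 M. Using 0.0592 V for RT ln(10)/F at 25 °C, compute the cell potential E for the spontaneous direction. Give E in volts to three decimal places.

+3.969 V

Cl₂/Cl⁻ is the cathode (higher E°), Mg²⁺/Mg the anode: E°cell = +1.36 − (-2.38) = +3.74 V, n = 2.
Overall: Cl₂(g) + Mg(s) → 2 Cl⁻(aq) + Mg²⁺(aq)
Q = [Cl⁻]^2·[Mg²⁺] / (P(Cl₂)); log Q = -7.723.
E = E° − (0.0592/n) log Q = +3.74 − (0.0592/2)(-7.723) = +3.969 V.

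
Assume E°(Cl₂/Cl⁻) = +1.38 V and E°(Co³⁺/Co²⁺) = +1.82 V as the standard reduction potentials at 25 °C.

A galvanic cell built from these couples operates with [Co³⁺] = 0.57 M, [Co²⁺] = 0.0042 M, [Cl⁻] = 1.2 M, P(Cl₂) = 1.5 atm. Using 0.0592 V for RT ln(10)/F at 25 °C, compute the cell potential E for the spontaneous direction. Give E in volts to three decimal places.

+0.566 V

Co³⁺/Co²⁺ is the cathode (higher E°), Cl₂/Cl⁻ the anode: E°cell = +1.82 − (+1.38) = +0.44 V, n = 2.
Overall: 2 Co³⁺(aq) + 2 Cl⁻(aq) → 2 Co²⁺(aq) + Cl₂(g)
Q = [Co²⁺]^2·P(Cl₂) / ([Co³⁺]^2·[Cl⁻]^2); log Q = -4.248.
E = E° − (0.0592/n) log Q = +0.44 − (0.0592/2)(-4.248) = +0.566 V.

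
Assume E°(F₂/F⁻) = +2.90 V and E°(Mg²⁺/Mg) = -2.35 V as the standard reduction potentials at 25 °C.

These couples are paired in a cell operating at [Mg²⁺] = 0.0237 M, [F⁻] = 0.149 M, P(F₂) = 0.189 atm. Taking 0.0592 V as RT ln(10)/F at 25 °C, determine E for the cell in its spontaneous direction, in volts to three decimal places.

+5.326 V

F₂/F⁻ is the cathode (higher E°), Mg²⁺/Mg the anode: E°cell = +2.90 − (-2.35) = +5.25 V, n = 2.
Overall: F₂(g) + Mg(s) → 2 F⁻(aq) + Mg²⁺(aq)
Q = [F⁻]^2·[Mg²⁺] / (P(F₂)); log Q = -2.555.
E = E° − (0.0592/n) log Q = +5.25 − (0.0592/2)(-2.555) = +5.326 V.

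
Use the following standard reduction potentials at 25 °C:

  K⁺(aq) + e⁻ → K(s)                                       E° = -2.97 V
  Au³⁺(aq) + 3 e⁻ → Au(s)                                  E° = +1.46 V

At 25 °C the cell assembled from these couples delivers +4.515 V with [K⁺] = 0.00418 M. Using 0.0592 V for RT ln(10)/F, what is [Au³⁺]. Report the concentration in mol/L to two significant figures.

Au³⁺/Au is the cathode, K⁺/K the anode: E°cell = +4.43 V, n = 3.
Overall reaction: Au³⁺(aq) + 3 K(s) → Au(s) + 3 K⁺(aq); Q = [K⁺]^3/[Au³⁺]^1.
From E = E° − (0.0592/n) log Q: log Q = (E° − E)·n/0.0592 = (+4.43 − (+4.515))·3/0.0592 = -4.3074.
So 1·log[Au³⁺] = 3·log(0.00418) − log Q = -7.1365 − (-4.3074) = -2.8291; [Au³⁺] = 10^(-2.8291) ≈ 0.0015 M.

0.0015 M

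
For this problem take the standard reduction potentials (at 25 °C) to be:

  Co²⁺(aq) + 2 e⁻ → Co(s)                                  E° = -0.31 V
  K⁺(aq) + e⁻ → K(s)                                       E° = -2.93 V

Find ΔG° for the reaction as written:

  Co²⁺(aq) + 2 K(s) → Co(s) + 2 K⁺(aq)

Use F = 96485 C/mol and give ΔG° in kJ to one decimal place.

-505.6 kJ

As written, Co²⁺/Co is reduced (cathode) and K⁺/K is oxidised (anode), so E°cell = (-0.31) − (-2.93) = +2.62 V.
Balancing electrons gives n = 2.
ΔG° = −nFE° = −(2)(96485)(+2.62) = -505,581 J = -505.6 kJ.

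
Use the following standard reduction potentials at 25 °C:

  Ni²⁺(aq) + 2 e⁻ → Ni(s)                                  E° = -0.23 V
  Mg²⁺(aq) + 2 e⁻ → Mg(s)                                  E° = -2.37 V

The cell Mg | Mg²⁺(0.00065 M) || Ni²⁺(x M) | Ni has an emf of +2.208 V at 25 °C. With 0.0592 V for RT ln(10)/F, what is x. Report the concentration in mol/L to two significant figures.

Ni²⁺/Ni is the cathode, Mg²⁺/Mg the anode: E°cell = +2.14 V, n = 2.
Overall reaction: Ni²⁺(aq) + Mg(s) → Ni(s) + Mg²⁺(aq); Q = [Mg²⁺]^1/[Ni²⁺]^1.
From E = E° − (0.0592/n) log Q: log Q = (E° − E)·n/0.0592 = (+2.14 − (+2.208))·2/0.0592 = -2.2973.
So 1·log[Ni²⁺] = 1·log(0.00065) − log Q = -3.1871 − (-2.2973) = -0.8898; [Ni²⁺] = 10^(-0.8898) ≈ 0.13 M.

0.13 M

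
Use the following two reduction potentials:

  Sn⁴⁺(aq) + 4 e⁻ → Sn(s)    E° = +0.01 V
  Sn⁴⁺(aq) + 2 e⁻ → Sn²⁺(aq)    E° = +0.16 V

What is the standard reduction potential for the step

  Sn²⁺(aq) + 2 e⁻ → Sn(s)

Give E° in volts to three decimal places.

Sequential free energies add, so n₃E°₃ = n₁E°₁ + n₂E°₂.
With n₃ = 4, and the known step contributing 2×(+0.16) V, the unknown satisfies 2·E° = 4×(+0.01) − 2×(+0.16) = -0.280.
E° = -0.280 / 2 = -0.140 V.

-0.140 V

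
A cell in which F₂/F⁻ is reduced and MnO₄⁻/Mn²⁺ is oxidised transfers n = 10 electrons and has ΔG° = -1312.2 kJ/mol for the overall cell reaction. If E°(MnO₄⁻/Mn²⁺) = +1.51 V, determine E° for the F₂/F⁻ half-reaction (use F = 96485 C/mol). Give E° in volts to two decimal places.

+2.87 V

E°cell = −ΔG°/(nF) = −(-1312.2×10³)/((10)(96485)) = +1.360 V.
Since F₂/F⁻ is the cathode and MnO₄⁻/Mn²⁺ the anode, E°cell = E°(F₂/F⁻) − E°(MnO₄⁻/Mn²⁺).
So E°(F₂/F⁻) = E°cell + E°(MnO₄⁻/Mn²⁺) = +1.360 + (+1.51) = +2.87 V.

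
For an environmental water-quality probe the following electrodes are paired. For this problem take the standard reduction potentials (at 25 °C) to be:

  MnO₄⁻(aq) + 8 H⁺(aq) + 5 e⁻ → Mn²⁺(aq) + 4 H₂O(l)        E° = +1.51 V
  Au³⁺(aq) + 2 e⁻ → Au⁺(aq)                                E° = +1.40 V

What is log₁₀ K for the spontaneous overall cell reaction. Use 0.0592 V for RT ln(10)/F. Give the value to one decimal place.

18.6

Cathode: MnO₄⁻/Mn²⁺; anode: Au³⁺/Au⁺. E°cell = +0.11 V, n = 10.
log K = nE°cell / 0.0592 = (10)(+0.11) / 0.0592 = 18.6.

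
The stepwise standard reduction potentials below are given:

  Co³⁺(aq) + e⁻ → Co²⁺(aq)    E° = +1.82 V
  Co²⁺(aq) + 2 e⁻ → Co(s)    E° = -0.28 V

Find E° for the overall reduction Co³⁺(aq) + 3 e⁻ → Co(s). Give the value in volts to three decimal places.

+0.420 V

Adding the free-energy changes (−nFE°) of the two steps gives −n₃FE°₃ = −n₁FE°₁ − n₂FE°₂.
E°₃ = (1×+1.82 + 2×-0.28) / 3 = (+1.260) / 3 = +0.420 V.
E° values themselves are not directly additive — weighting by electron count is essential.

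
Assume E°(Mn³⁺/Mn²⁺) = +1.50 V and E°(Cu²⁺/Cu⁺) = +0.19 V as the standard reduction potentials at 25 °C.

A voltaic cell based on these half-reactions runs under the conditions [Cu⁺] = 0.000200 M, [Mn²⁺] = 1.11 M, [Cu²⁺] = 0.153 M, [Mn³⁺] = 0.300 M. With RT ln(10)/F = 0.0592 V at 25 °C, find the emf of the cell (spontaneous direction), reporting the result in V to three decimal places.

Mn³⁺/Mn²⁺ is the cathode (higher E°), Cu²⁺/Cu⁺ the anode: E°cell = +1.50 − (+0.19) = +1.31 V, n = 1.
Overall: Mn³⁺(aq) + Cu⁺(aq) → Mn²⁺(aq) + Cu²⁺(aq)
Q = [Mn²⁺]·[Cu²⁺] / ([Mn³⁺]·[Cu⁺]); log Q = 3.452.
E = E° − (0.0592/n) log Q = +1.31 − (0.0592/1)(3.452) = +1.106 V.

+1.106 V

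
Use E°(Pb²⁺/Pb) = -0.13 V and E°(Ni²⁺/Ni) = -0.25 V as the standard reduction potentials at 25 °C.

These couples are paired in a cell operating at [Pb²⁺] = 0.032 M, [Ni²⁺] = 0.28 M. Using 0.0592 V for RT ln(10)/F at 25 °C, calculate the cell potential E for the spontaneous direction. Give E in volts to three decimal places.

Pb²⁺/Pb is the cathode (higher E°), Ni²⁺/Ni the anode: E°cell = -0.13 − (-0.25) = +0.12 V, n = 2.
Overall: Pb²⁺(aq) + Ni(s) → Pb(s) + Ni²⁺(aq)
Q = [Ni²⁺] / ([Pb²⁺]); log Q = 0.942.
E = E° − (0.0592/n) log Q = +0.12 − (0.0592/2)(0.942) = +0.092 V.

+0.092 V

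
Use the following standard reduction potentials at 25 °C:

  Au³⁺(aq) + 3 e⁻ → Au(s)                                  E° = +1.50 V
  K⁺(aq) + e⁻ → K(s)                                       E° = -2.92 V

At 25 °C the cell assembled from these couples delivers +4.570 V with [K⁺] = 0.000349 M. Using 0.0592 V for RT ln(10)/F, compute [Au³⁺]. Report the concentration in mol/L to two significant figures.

0.0017 M

Au³⁺/Au is the cathode, K⁺/K the anode: E°cell = +4.42 V, n = 3.
Overall reaction: Au³⁺(aq) + 3 K(s) → Au(s) + 3 K⁺(aq); Q = [K⁺]^3/[Au³⁺]^1.
From E = E° − (0.0592/n) log Q: log Q = (E° − E)·n/0.0592 = (+4.42 − (+4.570))·3/0.0592 = -7.6014.
So 1·log[Au³⁺] = 3·log(0.000349) − log Q = -10.3715 − (-7.6014) = -2.7701; [Au³⁺] = 10^(-2.7701) ≈ 0.0017 M.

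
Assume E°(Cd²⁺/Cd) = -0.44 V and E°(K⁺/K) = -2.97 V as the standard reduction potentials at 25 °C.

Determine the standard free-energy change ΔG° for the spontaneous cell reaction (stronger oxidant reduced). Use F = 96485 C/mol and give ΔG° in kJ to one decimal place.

Cd²⁺/Cd (E° = -0.44 V) is the cathode; K⁺/K (E° = -2.97 V) is the anode, so E°cell = +2.53 V.
Balancing electrons gives n = 2 (lcm of 2 and 1).
ΔG° = −nFE° = −(2)(96485)(+2.53) = -488,214 J = -488.2 kJ.

-488.2 kJ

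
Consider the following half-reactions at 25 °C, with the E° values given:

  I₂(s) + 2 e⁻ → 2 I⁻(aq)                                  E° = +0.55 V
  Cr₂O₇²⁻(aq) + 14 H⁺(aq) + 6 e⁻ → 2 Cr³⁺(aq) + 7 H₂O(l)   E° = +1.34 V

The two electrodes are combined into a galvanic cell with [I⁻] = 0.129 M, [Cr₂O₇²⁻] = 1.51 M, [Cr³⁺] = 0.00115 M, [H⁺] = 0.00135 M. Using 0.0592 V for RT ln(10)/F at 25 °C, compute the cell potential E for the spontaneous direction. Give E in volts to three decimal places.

+0.401 V

Cr₂O₇²⁻/Cr³⁺ is the cathode (higher E°), I₂/I⁻ the anode: E°cell = +1.34 − (+0.55) = +0.79 V, n = 6.
Overall: Cr₂O₇²⁻(aq) + 14 H⁺(aq) + 6 I⁻(aq) → 2 Cr³⁺(aq) + 7 H₂O(l) + 3 I₂(s)
Q = [Cr³⁺]^2 / ([Cr₂O₇²⁻]·[H⁺]^14·[I⁻]^6); log Q = 39.454.
E = E° − (0.0592/n) log Q = +0.79 − (0.0592/6)(39.454) = +0.401 V.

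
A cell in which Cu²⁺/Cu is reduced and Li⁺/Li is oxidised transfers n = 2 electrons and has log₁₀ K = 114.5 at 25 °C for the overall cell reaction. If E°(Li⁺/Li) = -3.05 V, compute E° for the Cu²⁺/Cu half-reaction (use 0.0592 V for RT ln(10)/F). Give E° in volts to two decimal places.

E°cell = (0.0592/n)·log K = (0.0592/2)(114.5) = +3.389 V.
Since Cu²⁺/Cu is the cathode and Li⁺/Li the anode, E°cell = E°(Cu²⁺/Cu) − E°(Li⁺/Li).
So E°(Cu²⁺/Cu) = E°cell + E°(Li⁺/Li) = +3.389 + (-3.05) = +0.34 V.

+0.34 V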